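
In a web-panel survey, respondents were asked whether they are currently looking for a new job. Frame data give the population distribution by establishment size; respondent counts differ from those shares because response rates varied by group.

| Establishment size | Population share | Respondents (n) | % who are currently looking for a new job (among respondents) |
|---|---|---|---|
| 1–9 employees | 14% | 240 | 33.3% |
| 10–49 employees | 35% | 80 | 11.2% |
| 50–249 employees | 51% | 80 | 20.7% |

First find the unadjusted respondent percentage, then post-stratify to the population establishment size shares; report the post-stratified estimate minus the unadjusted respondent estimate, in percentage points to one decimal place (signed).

Unadjusted (pooled respondent) estimate weights by respondent counts:
  (240/400)×33.3 + (80/400)×11.2 + (80/400)×20.7 = 26.36%
Post-stratified estimate weights by population shares:
  0.14×33.3 + 0.35×11.2 + 0.51×20.7 = 19.139%
Difference = 19.139 − 26.36 = -7.221 pp.

-7.2 percentage points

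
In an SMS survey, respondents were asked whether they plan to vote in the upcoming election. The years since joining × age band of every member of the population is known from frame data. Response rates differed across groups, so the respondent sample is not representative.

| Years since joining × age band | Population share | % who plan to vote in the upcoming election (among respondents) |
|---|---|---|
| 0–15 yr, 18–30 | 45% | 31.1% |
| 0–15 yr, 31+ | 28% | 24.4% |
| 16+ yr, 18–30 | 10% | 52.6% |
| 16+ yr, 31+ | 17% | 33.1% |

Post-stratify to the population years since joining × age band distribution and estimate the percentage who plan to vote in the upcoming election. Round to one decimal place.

Weight each group's respondent value by its population share:
  0–15 yr, 18–30: 0.45 × 31.1 = 13.995
  0–15 yr, 31+: 0.28 × 24.4 = 6.832
  16+ yr, 18–30: 0.1 × 52.6 = 5.26
  16+ yr, 31+: 0.17 × 33.1 = 5.627
Post-stratified estimate = 31.714 → 31.7%.

31.7%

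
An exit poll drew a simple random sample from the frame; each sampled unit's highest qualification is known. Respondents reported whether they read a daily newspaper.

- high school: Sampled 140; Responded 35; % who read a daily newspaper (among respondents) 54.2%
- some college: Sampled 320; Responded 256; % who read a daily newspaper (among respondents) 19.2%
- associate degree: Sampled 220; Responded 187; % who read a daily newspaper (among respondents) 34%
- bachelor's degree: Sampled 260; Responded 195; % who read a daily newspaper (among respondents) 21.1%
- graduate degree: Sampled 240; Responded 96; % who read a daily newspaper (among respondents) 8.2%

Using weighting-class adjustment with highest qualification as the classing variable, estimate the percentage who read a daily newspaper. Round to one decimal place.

Response rates by class: high school 35/140 = 25%, some college 256/320 = 80%, associate degree 187/220 = 85%, bachelor's degree 195/260 = 75%, graduate degree 96/240 = 40%.
Weighting each respondent by the inverse class response rate inflates each class back to its sampled size, so the class weight is n_sampled:
  high school: 140 × 54.2 = 7588
  some college: 320 × 19.2 = 6144
  associate degree: 220 × 34 = 7480
  bachelor's degree: 260 × 21.1 = 5486
  graduate degree: 240 × 8.2 = 1968
Adjusted estimate = 28,666 / 1,180 = 24.2932 → 24.3%.

24.3%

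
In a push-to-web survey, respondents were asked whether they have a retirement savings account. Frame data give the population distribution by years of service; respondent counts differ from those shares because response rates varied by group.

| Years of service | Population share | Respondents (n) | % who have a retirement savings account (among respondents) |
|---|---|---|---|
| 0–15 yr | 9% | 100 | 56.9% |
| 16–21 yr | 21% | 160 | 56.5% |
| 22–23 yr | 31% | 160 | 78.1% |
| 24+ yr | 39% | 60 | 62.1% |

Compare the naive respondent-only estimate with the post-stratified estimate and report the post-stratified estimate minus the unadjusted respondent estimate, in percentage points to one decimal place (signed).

Unadjusted (pooled respondent) estimate weights by respondent counts:
  (100/480)×56.9 + (160/480)×56.5 + (160/480)×78.1 + (60/480)×62.1 = 64.4833%
Reweighting by population years of service shares:
  0.09×56.9 + 0.21×56.5 + 0.31×78.1 + 0.39×62.1 = 65.416%
Difference = 65.416 − 64.4833 = 0.9327 pp.

+0.9 percentage points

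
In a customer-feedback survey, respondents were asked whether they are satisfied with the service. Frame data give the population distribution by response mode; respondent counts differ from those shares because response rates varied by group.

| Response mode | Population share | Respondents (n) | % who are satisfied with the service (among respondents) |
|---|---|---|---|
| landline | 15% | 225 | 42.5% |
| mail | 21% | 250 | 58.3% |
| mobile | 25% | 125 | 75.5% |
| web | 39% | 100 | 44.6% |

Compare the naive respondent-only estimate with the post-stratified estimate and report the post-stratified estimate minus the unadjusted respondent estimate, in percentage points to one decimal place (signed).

Without adjustment, the pooled respondent share is:
  (225/700)×42.5 + (250/700)×58.3 + (125/700)×75.5 + (100/700)×44.6 = 54.3357%
Post-stratifying to population shares instead:
  0.15×42.5 + 0.21×58.3 + 0.25×75.5 + 0.39×44.6 = 54.887%
Difference = 54.887 − 54.3357 = 0.5513 pp.

+0.6 percentage points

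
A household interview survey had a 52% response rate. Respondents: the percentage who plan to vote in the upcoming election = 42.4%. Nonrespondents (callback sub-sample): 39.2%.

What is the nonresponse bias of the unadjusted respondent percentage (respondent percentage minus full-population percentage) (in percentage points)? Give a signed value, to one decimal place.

+1.5 percentage points

Nonresponse fraction = 1 − 0.52 = 0.48.
Bias = (nonresponse fraction) × (respondent percentage − nonrespondent percentage)
     = 0.48 × (42.4 − 39.2) = 0.48 × 3.2 = 1.536.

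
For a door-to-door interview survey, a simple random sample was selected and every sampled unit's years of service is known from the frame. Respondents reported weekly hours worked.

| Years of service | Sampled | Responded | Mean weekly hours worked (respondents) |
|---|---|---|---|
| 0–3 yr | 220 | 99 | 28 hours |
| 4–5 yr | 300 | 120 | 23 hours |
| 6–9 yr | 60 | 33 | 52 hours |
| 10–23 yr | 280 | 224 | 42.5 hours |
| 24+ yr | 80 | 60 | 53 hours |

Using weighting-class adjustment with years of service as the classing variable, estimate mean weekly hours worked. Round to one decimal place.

34.4

Response rates by class: 0–3 yr 99/220 = 45%, 4–5 yr 120/300 = 40%, 6–9 yr 33/60 = 55%, 10–23 yr 224/280 = 80%, 24+ yr 60/80 = 75%.
With weight = n_sampled/n_responded per class, the weighted class total is n_sampled:
  0–3 yr: 220 × 28 = 6160
  4–5 yr: 300 × 23 = 6900
  6–9 yr: 60 × 52 = 3120
  10–23 yr: 280 × 42.5 = 11,900
  24+ yr: 80 × 53 = 4240
Adjusted estimate = 32,320 / 940 = 34.383 → 34.4.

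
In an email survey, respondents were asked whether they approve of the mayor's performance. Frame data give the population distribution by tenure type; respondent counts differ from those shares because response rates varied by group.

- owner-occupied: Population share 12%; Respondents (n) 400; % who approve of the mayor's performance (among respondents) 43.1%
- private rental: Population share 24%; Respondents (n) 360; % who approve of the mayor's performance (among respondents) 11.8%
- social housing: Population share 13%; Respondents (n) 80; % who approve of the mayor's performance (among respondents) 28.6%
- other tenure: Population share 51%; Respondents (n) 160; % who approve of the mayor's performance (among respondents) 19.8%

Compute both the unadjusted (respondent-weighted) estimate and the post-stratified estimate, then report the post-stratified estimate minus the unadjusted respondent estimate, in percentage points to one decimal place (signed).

-5.1 percentage points

Without adjustment, the pooled respondent share is:
  (400/1000)×43.1 + (360/1000)×11.8 + (80/1000)×28.6 + (160/1000)×19.8 = 26.944%
Post-stratified estimate weights by population shares:
  0.12×43.1 + 0.24×11.8 + 0.13×28.6 + 0.51×19.8 = 21.82%
Difference = 21.82 − 26.944 = -5.124 pp.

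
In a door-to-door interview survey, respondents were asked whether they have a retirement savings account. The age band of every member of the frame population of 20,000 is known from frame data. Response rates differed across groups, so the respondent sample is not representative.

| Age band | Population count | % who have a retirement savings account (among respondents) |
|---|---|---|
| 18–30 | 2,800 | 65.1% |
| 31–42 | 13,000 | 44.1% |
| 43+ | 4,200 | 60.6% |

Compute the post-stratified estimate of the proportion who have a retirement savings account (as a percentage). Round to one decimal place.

50.5%

Post-stratification weights by population share, not respondent share:
  18–30: (2,800/20,000) × 65.1 = 9.114
  31–42: (13,000/20,000) × 44.1 = 28.665
  43+: (4,200/20,000) × 60.6 = 12.726
Post-stratified estimate = 50.505 → 50.5%.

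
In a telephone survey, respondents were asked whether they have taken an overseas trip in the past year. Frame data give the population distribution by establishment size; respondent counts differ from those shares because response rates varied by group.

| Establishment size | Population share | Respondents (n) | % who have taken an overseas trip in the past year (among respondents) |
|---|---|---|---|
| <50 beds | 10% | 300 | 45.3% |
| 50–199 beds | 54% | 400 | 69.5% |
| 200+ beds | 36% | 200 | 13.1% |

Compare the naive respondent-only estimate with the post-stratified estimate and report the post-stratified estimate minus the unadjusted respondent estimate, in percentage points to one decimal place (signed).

-2.1 percentage points

Naive respondent-only estimate (weights = respondent counts):
  (300/900)×45.3 + (400/900)×69.5 + (200/900)×13.1 = 48.9%
Post-stratified estimate weights by population shares:
  0.1×45.3 + 0.54×69.5 + 0.36×13.1 = 46.776%
Difference = 46.776 − 48.9 = -2.124 pp.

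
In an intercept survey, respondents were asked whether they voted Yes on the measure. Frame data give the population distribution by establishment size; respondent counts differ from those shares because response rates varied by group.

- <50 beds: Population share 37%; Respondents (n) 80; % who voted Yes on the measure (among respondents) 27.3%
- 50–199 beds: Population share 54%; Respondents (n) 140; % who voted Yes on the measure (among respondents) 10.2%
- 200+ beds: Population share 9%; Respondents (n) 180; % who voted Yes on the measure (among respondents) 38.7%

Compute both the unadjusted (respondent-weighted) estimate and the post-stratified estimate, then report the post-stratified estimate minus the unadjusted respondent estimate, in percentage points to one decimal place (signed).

Naive respondent-only estimate (weights = respondent counts):
  (80/400)×27.3 + (140/400)×10.2 + (180/400)×38.7 = 26.445%
Post-stratified estimate weights by population shares:
  0.37×27.3 + 0.54×10.2 + 0.09×38.7 = 19.092%
Difference = 19.092 − 26.445 = -7.353 pp.

-7.4 percentage points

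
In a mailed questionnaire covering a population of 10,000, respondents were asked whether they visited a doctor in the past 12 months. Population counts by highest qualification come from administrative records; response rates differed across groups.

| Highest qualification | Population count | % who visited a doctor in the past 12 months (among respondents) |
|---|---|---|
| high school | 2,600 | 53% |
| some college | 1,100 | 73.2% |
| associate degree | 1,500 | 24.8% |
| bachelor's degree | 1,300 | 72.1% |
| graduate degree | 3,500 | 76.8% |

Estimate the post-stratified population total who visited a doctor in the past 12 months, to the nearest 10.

Apply each group's respondent rate to its population count:
  high school: 2,600 × 53% = 1378
  some college: 1,100 × 73.2% = 805.2
  associate degree: 1,500 × 24.8% = 372
  bachelor's degree: 1,300 × 72.1% = 937.3
  graduate degree: 3,500 × 76.8% = 2688
Estimated total = 6180.5 → 6,180.

6,180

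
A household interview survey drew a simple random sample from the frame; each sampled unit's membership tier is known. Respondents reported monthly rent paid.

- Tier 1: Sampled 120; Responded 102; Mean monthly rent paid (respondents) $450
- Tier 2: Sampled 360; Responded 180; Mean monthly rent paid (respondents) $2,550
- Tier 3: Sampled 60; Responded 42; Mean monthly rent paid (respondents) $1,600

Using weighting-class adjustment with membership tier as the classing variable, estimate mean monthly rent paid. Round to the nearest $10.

$1,980

Response rates by class: Tier 1 102/120 = 85%, Tier 2 180/360 = 50%, Tier 3 42/60 = 70%.
With weight = n_sampled/n_responded per class, the weighted class total is n_sampled:
  Tier 1: 120 × 450 = 54,000
  Tier 2: 360 × 2550 = 918,000
  Tier 3: 60 × 1600 = 96,000
Adjusted estimate = 1,068,000 / 540 = 1977.78 → $1,980.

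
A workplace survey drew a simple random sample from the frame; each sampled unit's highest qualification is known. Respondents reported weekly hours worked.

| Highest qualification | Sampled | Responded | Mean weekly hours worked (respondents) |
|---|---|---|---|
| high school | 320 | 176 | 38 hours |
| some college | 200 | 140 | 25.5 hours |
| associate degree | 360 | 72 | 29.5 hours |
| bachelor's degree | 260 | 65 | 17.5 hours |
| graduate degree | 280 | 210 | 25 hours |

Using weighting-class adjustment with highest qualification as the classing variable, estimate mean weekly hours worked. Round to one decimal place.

Response rates by class: high school 176/320 = 55%, some college 140/200 = 70%, associate degree 72/360 = 20%, bachelor's degree 65/260 = 25%, graduate degree 210/280 = 75%.
Inverse-response-rate weighting restores each class to its sampled count, so class totals weight by n_sampled:
  high school: 320 × 38 = 12,160
  some college: 200 × 25.5 = 5100
  associate degree: 360 × 29.5 = 10,620
  bachelor's degree: 260 × 17.5 = 4550
  graduate degree: 280 × 25 = 7000
Adjusted estimate = 39,430 / 1,420 = 27.7676 → 27.8.

27.8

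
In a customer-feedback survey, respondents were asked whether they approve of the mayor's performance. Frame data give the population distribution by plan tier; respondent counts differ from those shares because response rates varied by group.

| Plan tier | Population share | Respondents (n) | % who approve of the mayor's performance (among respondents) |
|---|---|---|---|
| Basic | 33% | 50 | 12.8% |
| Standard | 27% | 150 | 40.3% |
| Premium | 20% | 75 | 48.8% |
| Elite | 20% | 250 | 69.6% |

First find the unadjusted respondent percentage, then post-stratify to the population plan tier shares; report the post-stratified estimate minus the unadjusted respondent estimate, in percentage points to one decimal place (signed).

Unadjusted (pooled respondent) estimate weights by respondent counts:
  (50/525)×12.8 + (150/525)×40.3 + (75/525)×48.8 + (250/525)×69.6 = 52.8476%
Reweighting by population plan tier shares:
  0.33×12.8 + 0.27×40.3 + 0.2×48.8 + 0.2×69.6 = 38.785%
Difference = 38.785 − 52.8476 = -14.0626 pp.

-14.1 percentage points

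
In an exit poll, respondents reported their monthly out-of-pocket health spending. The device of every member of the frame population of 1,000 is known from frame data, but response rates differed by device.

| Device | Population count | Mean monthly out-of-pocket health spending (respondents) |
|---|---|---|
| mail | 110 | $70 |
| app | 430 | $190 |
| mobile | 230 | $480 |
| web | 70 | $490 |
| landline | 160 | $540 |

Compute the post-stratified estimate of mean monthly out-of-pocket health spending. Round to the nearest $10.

Post-stratification weights by population share, not respondent share:
  mail: (110/1,000) × 70 = 7.7
  app: (430/1,000) × 190 = 81.7
  mobile: (230/1,000) × 480 = 110.4
  web: (70/1,000) × 490 = 34.3
  landline: (160/1,000) × 540 = 86.4
Post-stratified estimate = 320.5 → $320.

$320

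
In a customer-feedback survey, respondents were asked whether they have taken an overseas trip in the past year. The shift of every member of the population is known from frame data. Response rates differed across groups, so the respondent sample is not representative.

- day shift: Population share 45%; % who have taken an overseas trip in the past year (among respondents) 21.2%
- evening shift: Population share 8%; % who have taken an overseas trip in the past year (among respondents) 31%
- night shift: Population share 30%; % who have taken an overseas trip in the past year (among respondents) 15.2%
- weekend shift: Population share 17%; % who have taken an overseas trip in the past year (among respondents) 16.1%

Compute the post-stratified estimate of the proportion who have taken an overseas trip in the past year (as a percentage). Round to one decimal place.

Weight each group's respondent value by its population share:
  day shift: 0.45 × 21.2 = 9.54
  evening shift: 0.08 × 31 = 2.48
  night shift: 0.3 × 15.2 = 4.56
  weekend shift: 0.17 × 16.1 = 2.737
Post-stratified estimate = 19.317 → 19.3%.

19.3%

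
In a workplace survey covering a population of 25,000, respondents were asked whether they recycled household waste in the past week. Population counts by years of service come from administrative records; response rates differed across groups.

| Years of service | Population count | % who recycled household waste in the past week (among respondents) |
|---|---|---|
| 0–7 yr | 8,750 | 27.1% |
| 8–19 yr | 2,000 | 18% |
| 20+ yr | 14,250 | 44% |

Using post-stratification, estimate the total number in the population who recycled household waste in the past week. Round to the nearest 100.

Estimated count per cell = population count × respondent percentage:
  0–7 yr: 8,750 × 27.1% = 2371.25
  8–19 yr: 2,000 × 18% = 360
  20+ yr: 14,250 × 44% = 6270
Estimated total = 9001.25 → 9,000.

9,000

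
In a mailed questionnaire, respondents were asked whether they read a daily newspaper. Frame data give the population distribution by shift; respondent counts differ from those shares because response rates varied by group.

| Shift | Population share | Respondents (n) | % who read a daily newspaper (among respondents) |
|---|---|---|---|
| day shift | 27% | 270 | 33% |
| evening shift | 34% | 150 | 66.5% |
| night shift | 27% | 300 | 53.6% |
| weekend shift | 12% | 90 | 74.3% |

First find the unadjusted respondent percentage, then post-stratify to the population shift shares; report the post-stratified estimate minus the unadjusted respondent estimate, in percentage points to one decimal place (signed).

Without adjustment, the pooled respondent share is:
  (270/810)×33 + (150/810)×66.5 + (300/810)×53.6 + (90/810)×74.3 = 51.4222%
Reweighting by population shift shares:
  0.27×33 + 0.34×66.5 + 0.27×53.6 + 0.12×74.3 = 54.908%
Difference = 54.908 − 51.4222 = 3.4858 pp.

+3.5 percentage points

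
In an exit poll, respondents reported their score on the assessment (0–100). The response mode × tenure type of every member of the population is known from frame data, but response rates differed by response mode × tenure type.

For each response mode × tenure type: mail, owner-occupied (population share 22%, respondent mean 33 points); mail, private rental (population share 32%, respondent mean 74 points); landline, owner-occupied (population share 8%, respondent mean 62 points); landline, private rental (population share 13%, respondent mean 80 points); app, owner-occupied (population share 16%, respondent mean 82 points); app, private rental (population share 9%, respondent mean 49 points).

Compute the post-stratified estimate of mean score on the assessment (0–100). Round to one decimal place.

Weight each group's respondent value by its population share:
  mail, owner-occupied: 0.22 × 33 = 7.26
  mail, private rental: 0.32 × 74 = 23.68
  landline, owner-occupied: 0.08 × 62 = 4.96
  landline, private rental: 0.13 × 80 = 10.4
  app, owner-occupied: 0.16 × 82 = 13.12
  app, private rental: 0.09 × 49 = 4.41
Post-stratified estimate = 63.83 → 63.8.

63.8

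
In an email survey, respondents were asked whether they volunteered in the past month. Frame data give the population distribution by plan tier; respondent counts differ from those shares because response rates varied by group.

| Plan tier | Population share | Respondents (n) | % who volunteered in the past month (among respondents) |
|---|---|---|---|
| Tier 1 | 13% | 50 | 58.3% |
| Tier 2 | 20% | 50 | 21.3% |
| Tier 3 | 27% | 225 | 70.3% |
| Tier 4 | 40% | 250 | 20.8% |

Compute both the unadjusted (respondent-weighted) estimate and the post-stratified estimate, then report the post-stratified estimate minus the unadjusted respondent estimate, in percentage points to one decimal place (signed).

-4.3 percentage points

Naive respondent-only estimate (weights = respondent counts):
  (50/575)×58.3 + (50/575)×21.3 + (225/575)×70.3 + (250/575)×20.8 = 43.4739%
Post-stratified estimate weights by population shares:
  0.13×58.3 + 0.2×21.3 + 0.27×70.3 + 0.4×20.8 = 39.14%
Difference = 39.14 − 43.4739 = -4.3339 pp.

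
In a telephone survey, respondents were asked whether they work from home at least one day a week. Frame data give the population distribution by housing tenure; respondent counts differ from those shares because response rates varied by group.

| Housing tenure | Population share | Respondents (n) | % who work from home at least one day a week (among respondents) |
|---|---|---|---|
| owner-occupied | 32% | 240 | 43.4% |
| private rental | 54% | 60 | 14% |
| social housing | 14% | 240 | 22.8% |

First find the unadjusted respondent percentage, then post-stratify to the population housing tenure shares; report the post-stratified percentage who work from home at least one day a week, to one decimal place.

24.6%

Naive respondent-only estimate (weights = respondent counts):
  (240/540)×43.4 + (60/540)×14 + (240/540)×22.8 = 30.9778%
Post-stratifying to population shares instead:
  0.32×43.4 + 0.54×14 + 0.14×22.8 = 24.64%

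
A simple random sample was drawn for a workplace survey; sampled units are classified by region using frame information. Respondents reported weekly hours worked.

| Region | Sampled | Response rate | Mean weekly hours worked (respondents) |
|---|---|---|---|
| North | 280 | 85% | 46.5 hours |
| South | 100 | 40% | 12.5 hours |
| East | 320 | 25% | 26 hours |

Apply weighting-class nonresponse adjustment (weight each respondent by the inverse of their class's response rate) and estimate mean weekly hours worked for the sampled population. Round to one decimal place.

32.3

With weight = n_sampled/n_responded per class, the weighted class total is n_sampled:
  North: 280 × 46.5 = 13,020
  South: 100 × 12.5 = 1250
  East: 320 × 26 = 8320
Adjusted estimate = 22,590 / 700 = 32.2714 → 32.3.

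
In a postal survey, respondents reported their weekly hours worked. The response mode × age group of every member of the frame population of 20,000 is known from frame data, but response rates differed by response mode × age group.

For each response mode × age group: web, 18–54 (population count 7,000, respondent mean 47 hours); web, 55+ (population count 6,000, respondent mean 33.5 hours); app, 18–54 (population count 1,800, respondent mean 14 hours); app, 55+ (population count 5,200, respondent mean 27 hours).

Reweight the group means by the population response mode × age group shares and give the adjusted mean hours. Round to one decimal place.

Post-stratification weights by population share, not respondent share:
  web, 18–54: (7,000/20,000) × 47 = 16.45
  web, 55+: (6,000/20,000) × 33.5 = 10.05
  app, 18–54: (1,800/20,000) × 14 = 1.26
  app, 55+: (5,200/20,000) × 27 = 7.02
Post-stratified estimate = 34.78 → 34.8.

34.8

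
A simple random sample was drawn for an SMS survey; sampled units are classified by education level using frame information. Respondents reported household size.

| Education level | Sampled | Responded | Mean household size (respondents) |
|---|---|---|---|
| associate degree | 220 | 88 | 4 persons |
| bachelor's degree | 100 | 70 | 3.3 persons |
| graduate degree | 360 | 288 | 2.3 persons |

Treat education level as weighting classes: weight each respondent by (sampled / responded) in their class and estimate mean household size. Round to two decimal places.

Response rates by class: associate degree 88/220 = 40%, bachelor's degree 70/100 = 70%, graduate degree 288/360 = 80%.
Each respondent's weight = sampled/responded in their class; summing within a class gives n_sampled, so:
  associate degree: 220 × 4 = 880
  bachelor's degree: 100 × 3.3 = 330
  graduate degree: 360 × 2.3 = 828
Adjusted estimate = 2038 / 680 = 2.99706 → 3.00.

3.00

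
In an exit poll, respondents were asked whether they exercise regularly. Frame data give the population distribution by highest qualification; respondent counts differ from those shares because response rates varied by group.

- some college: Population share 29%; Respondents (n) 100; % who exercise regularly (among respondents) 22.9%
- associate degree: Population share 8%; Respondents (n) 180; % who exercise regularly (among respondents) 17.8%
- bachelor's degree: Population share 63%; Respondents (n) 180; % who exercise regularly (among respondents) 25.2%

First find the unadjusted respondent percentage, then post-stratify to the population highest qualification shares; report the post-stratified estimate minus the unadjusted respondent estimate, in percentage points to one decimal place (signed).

+2.1 percentage points

Unadjusted (pooled respondent) estimate weights by respondent counts:
  (100/460)×22.9 + (180/460)×17.8 + (180/460)×25.2 = 21.8043%
Post-stratifying to population shares instead:
  0.29×22.9 + 0.08×17.8 + 0.63×25.2 = 23.941%
Difference = 23.941 − 21.8043 = 2.1367 pp.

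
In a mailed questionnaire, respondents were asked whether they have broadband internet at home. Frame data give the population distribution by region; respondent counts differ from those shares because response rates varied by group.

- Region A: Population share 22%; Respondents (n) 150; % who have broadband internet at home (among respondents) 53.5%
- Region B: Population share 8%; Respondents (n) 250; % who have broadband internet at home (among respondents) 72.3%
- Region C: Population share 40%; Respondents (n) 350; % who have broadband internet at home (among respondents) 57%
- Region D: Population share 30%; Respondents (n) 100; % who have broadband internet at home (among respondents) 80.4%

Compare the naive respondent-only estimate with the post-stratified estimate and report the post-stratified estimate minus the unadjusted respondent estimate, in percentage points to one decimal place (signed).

Unadjusted (pooled respondent) estimate weights by respondent counts:
  (150/850)×53.5 + (250/850)×72.3 + (350/850)×57 + (100/850)×80.4 = 63.6353%
Post-stratifying to population shares instead:
  0.22×53.5 + 0.08×72.3 + 0.4×57 + 0.3×80.4 = 64.474%
Difference = 64.474 − 63.6353 = 0.8387 pp.

+0.8 percentage points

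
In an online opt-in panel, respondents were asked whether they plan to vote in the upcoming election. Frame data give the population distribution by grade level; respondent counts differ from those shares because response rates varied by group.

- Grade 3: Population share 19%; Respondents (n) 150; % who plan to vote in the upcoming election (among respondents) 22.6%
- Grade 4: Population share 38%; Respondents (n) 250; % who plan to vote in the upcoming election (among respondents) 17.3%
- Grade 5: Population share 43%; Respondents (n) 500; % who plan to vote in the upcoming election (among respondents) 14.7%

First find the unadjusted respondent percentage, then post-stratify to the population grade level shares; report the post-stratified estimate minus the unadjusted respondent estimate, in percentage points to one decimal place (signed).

Naive respondent-only estimate (weights = respondent counts):
  (150/900)×22.6 + (250/900)×17.3 + (500/900)×14.7 = 16.7389%
Post-stratified estimate weights by population shares:
  0.19×22.6 + 0.38×17.3 + 0.43×14.7 = 17.189%
Difference = 17.189 − 16.7389 = 0.4501 pp.

+0.5 percentage points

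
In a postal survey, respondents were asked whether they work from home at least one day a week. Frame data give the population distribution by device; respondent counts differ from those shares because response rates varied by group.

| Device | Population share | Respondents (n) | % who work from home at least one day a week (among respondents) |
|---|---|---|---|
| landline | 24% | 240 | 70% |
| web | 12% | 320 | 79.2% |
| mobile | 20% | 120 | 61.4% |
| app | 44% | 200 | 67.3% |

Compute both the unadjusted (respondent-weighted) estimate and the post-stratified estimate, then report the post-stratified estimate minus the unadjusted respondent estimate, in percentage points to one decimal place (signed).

Naive respondent-only estimate (weights = respondent counts):
  (240/880)×70 + (320/880)×79.2 + (120/880)×61.4 + (200/880)×67.3 = 71.5591%
Post-stratified estimate weights by population shares:
  0.24×70 + 0.12×79.2 + 0.2×61.4 + 0.44×67.3 = 68.196%
Difference = 68.196 − 71.5591 = -3.3631 pp.

-3.4 percentage points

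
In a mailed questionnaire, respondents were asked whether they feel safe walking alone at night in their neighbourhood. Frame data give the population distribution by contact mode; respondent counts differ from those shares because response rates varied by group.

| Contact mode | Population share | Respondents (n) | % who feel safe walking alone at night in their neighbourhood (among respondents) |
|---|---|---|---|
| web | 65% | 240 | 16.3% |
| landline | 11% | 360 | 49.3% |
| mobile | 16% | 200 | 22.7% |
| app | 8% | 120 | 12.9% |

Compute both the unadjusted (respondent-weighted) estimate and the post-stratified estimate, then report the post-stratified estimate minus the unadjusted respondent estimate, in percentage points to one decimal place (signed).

Naive respondent-only estimate (weights = respondent counts):
  (240/920)×16.3 + (360/920)×49.3 + (200/920)×22.7 + (120/920)×12.9 = 30.1609%
Reweighting by population contact mode shares:
  0.65×16.3 + 0.11×49.3 + 0.16×22.7 + 0.08×12.9 = 20.682%
Difference = 20.682 − 30.1609 = -9.4789 pp.

-9.5 percentage points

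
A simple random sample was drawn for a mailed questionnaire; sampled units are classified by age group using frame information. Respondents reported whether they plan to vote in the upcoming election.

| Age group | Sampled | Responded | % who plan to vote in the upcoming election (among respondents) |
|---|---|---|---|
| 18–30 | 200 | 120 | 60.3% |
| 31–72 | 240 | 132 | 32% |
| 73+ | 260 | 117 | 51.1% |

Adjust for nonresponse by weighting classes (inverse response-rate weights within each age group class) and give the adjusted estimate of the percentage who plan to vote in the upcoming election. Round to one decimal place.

47.2%

Response rates by class: 18–30 120/200 = 60%, 31–72 132/240 = 55%, 73+ 117/260 = 45%.
Each respondent's weight = sampled/responded in their class; summing within a class gives n_sampled, so:
  18–30: 200 × 60.3 = 12,060
  31–72: 240 × 32 = 7680
  73+: 260 × 51.1 = 13,286
Adjusted estimate = 33,026 / 700 = 47.18 → 47.2%.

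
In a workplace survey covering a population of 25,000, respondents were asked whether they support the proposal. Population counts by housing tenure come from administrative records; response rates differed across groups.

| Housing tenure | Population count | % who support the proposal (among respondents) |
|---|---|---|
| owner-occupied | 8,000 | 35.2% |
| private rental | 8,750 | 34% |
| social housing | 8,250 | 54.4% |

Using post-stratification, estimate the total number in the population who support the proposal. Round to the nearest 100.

10,300

Estimated count per cell = population count × respondent percentage:
  owner-occupied: 8,000 × 35.2% = 2816
  private rental: 8,750 × 34% = 2975
  social housing: 8,250 × 54.4% = 4488
Estimated total = 10,279 → 10,300.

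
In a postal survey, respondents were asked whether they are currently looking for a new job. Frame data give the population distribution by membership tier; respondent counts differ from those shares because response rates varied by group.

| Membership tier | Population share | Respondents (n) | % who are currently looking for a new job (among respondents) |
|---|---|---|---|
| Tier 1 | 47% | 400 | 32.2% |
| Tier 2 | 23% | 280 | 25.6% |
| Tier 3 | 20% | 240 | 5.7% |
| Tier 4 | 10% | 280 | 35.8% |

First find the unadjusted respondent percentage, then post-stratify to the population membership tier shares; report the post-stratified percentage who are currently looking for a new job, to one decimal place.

25.7%

Naive respondent-only estimate (weights = respondent counts):
  (400/1200)×32.2 + (280/1200)×25.6 + (240/1200)×5.7 + (280/1200)×35.8 = 26.2%
Post-stratifying to population shares instead:
  0.47×32.2 + 0.23×25.6 + 0.2×5.7 + 0.1×35.8 = 25.742%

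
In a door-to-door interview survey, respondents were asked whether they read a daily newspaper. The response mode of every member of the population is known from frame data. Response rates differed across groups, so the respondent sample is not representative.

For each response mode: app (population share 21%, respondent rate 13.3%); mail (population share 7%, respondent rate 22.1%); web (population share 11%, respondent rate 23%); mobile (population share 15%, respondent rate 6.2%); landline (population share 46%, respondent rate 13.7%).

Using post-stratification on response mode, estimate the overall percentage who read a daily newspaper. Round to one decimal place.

Each cell contributes population-share × respondent value:
  app: 0.21 × 13.3 = 2.793
  mail: 0.07 × 22.1 = 1.547
  web: 0.11 × 23 = 2.53
  mobile: 0.15 × 6.2 = 0.93
  landline: 0.46 × 13.7 = 6.302
Post-stratified estimate = 14.102 → 14.1%.

14.1%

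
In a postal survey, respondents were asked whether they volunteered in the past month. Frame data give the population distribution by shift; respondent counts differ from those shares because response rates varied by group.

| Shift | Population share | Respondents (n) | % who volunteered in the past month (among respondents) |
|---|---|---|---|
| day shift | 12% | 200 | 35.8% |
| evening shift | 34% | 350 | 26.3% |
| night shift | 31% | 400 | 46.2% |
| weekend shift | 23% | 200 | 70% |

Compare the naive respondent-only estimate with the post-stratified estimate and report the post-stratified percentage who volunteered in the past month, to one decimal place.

43.7%

Unadjusted (pooled respondent) estimate weights by respondent counts:
  (200/1150)×35.8 + (350/1150)×26.3 + (400/1150)×46.2 + (200/1150)×70 = 42.4739%
Reweighting by population shift shares:
  0.12×35.8 + 0.34×26.3 + 0.31×46.2 + 0.23×70 = 43.66%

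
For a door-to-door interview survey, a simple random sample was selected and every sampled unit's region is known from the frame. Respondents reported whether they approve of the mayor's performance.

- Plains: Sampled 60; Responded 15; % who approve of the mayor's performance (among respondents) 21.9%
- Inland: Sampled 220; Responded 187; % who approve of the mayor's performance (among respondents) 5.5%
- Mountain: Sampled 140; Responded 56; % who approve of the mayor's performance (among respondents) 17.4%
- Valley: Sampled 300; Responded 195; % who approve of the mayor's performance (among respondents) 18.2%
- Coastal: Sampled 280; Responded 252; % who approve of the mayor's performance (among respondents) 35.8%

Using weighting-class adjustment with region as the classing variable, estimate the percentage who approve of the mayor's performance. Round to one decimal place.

20.4%

Response rates by class: Plains 15/60 = 25%, Inland 187/220 = 85%, Mountain 56/140 = 40%, Valley 195/300 = 65%, Coastal 252/280 = 90%.
With weight = n_sampled/n_responded per class, the weighted class total is n_sampled:
  Plains: 60 × 21.9 = 1314
  Inland: 220 × 5.5 = 1210
  Mountain: 140 × 17.4 = 2436
  Valley: 300 × 18.2 = 5460
  Coastal: 280 × 35.8 = 10,024
Adjusted estimate = 20,444 / 1,000 = 20.444 → 20.4%.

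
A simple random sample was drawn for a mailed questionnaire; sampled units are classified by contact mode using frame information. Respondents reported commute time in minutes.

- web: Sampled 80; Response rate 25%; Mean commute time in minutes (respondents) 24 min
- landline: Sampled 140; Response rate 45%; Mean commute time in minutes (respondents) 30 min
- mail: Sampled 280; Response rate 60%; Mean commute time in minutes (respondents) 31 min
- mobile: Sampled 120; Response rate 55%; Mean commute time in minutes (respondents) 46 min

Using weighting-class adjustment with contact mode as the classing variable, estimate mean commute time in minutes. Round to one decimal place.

32.8

Inverse-response-rate weighting restores each class to its sampled count, so class totals weight by n_sampled:
  web: 80 × 24 = 1920
  landline: 140 × 30 = 4200
  mail: 280 × 31 = 8680
  mobile: 120 × 46 = 5520
Adjusted estimate = 20,320 / 620 = 32.7742 → 32.8.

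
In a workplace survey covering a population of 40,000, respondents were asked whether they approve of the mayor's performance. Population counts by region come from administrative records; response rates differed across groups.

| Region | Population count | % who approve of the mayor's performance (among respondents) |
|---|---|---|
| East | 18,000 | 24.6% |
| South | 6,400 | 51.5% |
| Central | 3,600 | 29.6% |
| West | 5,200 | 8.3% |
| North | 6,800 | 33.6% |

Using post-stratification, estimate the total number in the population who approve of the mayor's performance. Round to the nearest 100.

11,500

Estimated count per cell = population count × respondent percentage:
  East: 18,000 × 24.6% = 4428
  South: 6,400 × 51.5% = 3296
  Central: 3,600 × 29.6% = 1065.6
  West: 5,200 × 8.3% = 431.6
  North: 6,800 × 33.6% = 2284.8
Estimated total = 11,506 → 11,500.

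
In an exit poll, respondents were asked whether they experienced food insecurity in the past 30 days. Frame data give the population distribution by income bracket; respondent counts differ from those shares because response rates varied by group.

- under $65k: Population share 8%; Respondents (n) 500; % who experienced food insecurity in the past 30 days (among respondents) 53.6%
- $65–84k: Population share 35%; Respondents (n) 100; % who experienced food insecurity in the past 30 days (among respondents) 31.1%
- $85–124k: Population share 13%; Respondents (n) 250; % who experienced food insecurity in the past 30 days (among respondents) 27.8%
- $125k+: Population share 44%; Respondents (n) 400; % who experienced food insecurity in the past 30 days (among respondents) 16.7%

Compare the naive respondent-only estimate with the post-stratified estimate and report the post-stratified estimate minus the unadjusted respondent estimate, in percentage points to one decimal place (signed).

-8.7 percentage points

Naive respondent-only estimate (weights = respondent counts):
  (500/1250)×53.6 + (100/1250)×31.1 + (250/1250)×27.8 + (400/1250)×16.7 = 34.832%
Reweighting by population income bracket shares:
  0.08×53.6 + 0.35×31.1 + 0.13×27.8 + 0.44×16.7 = 26.135%
Difference = 26.135 − 34.832 = -8.697 pp.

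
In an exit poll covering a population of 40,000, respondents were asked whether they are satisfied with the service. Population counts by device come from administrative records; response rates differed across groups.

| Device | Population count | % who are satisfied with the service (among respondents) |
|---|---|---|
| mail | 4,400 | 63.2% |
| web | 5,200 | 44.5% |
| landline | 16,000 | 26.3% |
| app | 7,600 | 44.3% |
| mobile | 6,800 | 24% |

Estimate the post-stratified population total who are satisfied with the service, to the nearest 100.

14,300

Apply each group's respondent rate to its population count:
  mail: 4,400 × 63.2% = 2780.8
  web: 5,200 × 44.5% = 2314
  landline: 16,000 × 26.3% = 4208
  app: 7,600 × 44.3% = 3366.8
  mobile: 6,800 × 24% = 1632
Estimated total = 14301.6 → 14,300.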